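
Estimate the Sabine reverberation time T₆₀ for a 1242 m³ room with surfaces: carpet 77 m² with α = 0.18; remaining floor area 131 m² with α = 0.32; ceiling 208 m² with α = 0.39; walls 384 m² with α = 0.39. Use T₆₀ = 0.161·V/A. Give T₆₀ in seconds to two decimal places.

0.70 s

A = Σ Sᵢαᵢ = 77·0.18 + 131·0.32 + 208·0.39 + 384·0.39 = 286.66 m².
T₆₀ = 0.161·V/A = 0.161·1242/286.66 = 0.698 s.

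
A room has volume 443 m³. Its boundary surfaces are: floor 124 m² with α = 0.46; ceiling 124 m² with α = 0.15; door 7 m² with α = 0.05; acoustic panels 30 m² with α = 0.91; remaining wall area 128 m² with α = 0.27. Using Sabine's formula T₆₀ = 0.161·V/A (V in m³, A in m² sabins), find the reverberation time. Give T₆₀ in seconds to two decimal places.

0.52 s

Summing Sᵢαᵢ: 124·0.46 + 124·0.15 + 7·0.05 + 30·0.91 + 128·0.27 = 137.85 m².
T₆₀ = 0.161·V/A = 0.161·443/137.85 = 0.517 s.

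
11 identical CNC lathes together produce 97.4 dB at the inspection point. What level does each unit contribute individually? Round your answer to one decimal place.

For N identical incoherent sources L_total = L₁ + 10·log₁₀ N, so L₁ = 97.4 − 10·log₁₀(11) = 97.4 − 10.414.

87.0 dB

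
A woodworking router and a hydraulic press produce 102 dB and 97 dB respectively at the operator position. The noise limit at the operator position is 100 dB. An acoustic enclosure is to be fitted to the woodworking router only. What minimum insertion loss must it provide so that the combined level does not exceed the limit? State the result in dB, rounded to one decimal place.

5.0 dB

Everything except the woodworking router sums to 10^(97/10) = 5.012e+09 in linear terms, 97.00 dB.
The limit corresponds to 10^(100/10) = 1.000e+10; subtracting the fixed part leaves 4.988e+09 for the woodworking router, i.e. 96.98 dB.
So the woodworking router must be reduced from 102 to 96.98 dB: IL = 5.02 dB.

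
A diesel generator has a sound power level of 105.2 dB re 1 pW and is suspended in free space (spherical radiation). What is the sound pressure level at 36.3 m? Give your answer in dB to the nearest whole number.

L_p = L_w − 10·log₁₀(4π·r²) with r = 36.3 m.
4π·r² = 1.656e+04 m², 10·log₁₀ of that is 42.190 dB.
L_p = 105.2 − 42.190 = 63.01 dB.

63 dB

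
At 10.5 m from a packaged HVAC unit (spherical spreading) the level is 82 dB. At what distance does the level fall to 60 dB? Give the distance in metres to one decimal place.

132.2 m

For a point source L₁ − L₂ = 20·log₁₀(r₂/r₁), so r₂ = r₁·10^((L₁−L₂)/20).
r₂ = 10.5·10^((82−60)/20) = 10.5·10^(22.0/20) = 132.19 m.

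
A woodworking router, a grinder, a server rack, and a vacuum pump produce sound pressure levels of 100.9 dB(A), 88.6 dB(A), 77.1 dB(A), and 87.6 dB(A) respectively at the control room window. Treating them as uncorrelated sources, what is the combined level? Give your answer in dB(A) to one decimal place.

For uncorrelated sources the intensities add, so convert each level to linear form, sum, and take 10·log₁₀ of the total.
Σ 10^(L/10) = 10^(100.9/10) + 10^(88.6/10) + 10^(77.1/10) + 10^(87.6/10) = 1.365e+10.
L_total = 10·log₁₀(1.365e+10) = 101.35 dB(A).

101.4 dB(A)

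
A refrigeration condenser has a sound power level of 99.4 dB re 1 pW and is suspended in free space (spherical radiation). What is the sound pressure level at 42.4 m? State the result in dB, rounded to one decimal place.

55.9 dB

The power spreads over a sphere of area 4π·r², so L_p = L_w − 10·log₁₀(4π·r²).
4π·r² = 2.259e+04 m², 10·log₁₀ of that is 43.539 dB.
L_p = 99.4 − 43.539 = 55.86 dB.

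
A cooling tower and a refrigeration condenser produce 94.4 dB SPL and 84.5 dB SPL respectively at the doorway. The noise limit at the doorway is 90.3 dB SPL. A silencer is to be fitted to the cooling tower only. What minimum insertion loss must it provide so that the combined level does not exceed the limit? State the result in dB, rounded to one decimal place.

The untreated sources together contribute 10^(84.5/10) = 2.818e+08, i.e. 84.50 dB SPL.
The limit corresponds to 10^(90.3/10) = 1.072e+09; subtracting the fixed part leaves 7.897e+08 for the cooling tower, i.e. 88.97 dB SPL.
So the cooling tower must be reduced from 94.4 to 88.97 dB SPL: IL = 5.43 dB.

5.4 dB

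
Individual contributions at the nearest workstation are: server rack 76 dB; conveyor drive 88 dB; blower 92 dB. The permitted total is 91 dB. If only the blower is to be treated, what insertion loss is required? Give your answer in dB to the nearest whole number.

Everything except the blower sums to 10^(76/10) + 10^(88/10) = 6.708e+08 in linear terms, 88.27 dB.
To meet 91 dB overall, the treated blower may contribute at most 10^(91/10) − 6.708e+08 = 5.882e+08, i.e. 87.69 dB.
So the blower must be reduced from 92 to 87.69 dB: IL = 4.31 dB.

4 dB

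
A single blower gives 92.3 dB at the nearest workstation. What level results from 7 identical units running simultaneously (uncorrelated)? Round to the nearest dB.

L_total = L₁ + 10·log₁₀ N for N identical incoherent sources.
L_total = 92.3 + 10·log₁₀(7) = 92.3 + 8.451 = 100.75 dB.

101 dB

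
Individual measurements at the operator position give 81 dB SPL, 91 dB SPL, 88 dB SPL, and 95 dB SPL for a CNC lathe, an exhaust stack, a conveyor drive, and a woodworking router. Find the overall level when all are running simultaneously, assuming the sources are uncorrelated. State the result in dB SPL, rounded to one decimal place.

For uncorrelated sources the intensities add, so convert each level to linear form, sum, and take 10·log₁₀ of the total.
Σ 10^(L/10) = 10^(81/10) + 10^(91/10) + 10^(88/10) + 10^(95/10) = 5.178e+09.
L_total = 10·log₁₀(5.178e+09) = 97.14 dB SPL.

97.1 dB SPL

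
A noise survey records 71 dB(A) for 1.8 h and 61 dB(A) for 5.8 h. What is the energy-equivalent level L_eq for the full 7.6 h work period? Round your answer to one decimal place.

L_eq = 10·log₁₀[(1/T)·Σ tᵢ·10^(Lᵢ/10)] with T = 7.6 h.
Σ tᵢ·10^(Lᵢ/10) = 1.8·10^(71/10) + 5.8·10^(61/10) = 2.996e+07.
L_eq = 10·log₁₀(2.996e+07/7.6) = 65.96 dB(A).

66.0 dB(A)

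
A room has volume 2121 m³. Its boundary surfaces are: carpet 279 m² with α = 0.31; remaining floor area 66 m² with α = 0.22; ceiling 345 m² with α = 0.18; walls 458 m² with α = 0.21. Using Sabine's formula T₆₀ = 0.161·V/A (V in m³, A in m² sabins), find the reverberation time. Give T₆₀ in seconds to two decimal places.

1.32 s

Total absorption A = 279·0.31 + 66·0.22 + 345·0.18 + 458·0.21 = 259.29 m² sabins.
T₆₀ = 0.161 × 2121 / 259.29 = 1.317 s.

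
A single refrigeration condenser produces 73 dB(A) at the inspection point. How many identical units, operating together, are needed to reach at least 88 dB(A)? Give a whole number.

32

The shortfall is 88 − 73 = 15.0 dB, and N units add 10·log₁₀ N, so need 10·log₁₀ N ≥ 15.0.
N ≥ 10^(15.0/10) = 31.623, so N = 32.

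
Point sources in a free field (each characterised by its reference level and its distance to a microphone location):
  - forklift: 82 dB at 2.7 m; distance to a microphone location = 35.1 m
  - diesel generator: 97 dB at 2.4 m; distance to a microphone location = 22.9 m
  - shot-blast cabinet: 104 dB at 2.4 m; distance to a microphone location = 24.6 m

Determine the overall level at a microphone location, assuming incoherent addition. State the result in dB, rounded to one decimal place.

Propagate each source to the receiver with L = L_ref − 20·log₁₀(r/r_ref), then add intensities.
forklift: 82 − 20·log₁₀(35.1/2.7) = 82 − 22.28 = 59.72 dB.
diesel generator: 97 − 20·log₁₀(22.9/2.4) = 97 − 19.59 = 77.41 dB.
shot-blast cabinet: 104 − 20·log₁₀(24.6/2.4) = 104 − 20.21 = 83.79 dB.
Σ 10^(L/10) = 2.951e+08 → L_total = 10·log₁₀(2.951e+08) = 84.70 dB.

84.7 dB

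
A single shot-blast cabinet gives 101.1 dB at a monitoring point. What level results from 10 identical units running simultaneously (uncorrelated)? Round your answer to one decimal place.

111.1 dB

L_total = L₁ + 10·log₁₀ N for N identical incoherent sources.
L_total = 101.1 + 10·log₁₀(10) = 101.1 + 10.000 = 111.10 dB.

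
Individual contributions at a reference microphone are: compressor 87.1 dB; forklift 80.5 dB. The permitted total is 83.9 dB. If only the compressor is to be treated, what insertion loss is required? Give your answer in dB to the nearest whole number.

Fixed contribution from the other source: Σ 10^(L/10) = 10^(80.5/10) = 1.122e+08 (80.50 dB).
To meet 83.9 dB overall, the treated compressor may contribute at most 10^(83.9/10) − 1.122e+08 = 1.333e+08, i.e. 81.25 dB.
So the compressor must be reduced from 87.1 to 81.25 dB: IL = 5.85 dB.

6 dB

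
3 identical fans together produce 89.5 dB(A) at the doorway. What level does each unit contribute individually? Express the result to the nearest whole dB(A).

For N identical incoherent sources L_total = L₁ + 10·log₁₀ N, so L₁ = 89.5 − 10·log₁₀(3) = 89.5 − 4.771.

85 dB(A)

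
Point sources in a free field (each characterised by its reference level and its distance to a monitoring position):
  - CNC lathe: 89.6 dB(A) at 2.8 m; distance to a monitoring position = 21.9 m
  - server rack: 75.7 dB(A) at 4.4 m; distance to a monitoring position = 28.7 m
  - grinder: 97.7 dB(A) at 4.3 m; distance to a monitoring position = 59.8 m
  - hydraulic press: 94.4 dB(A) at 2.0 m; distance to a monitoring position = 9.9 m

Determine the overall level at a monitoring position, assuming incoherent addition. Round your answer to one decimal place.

Apply inverse-square spreading to bring every level to the receiver, then sum 10^(L/10).
CNC lathe: 89.6 − 20·log₁₀(21.9/2.8) = 89.6 − 17.87 = 71.73 dB(A).
server rack: 75.7 − 20·log₁₀(28.7/4.4) = 75.7 − 16.29 = 59.41 dB(A).
grinder: 97.7 − 20·log₁₀(59.8/4.3) = 97.7 − 22.86 = 74.84 dB(A).
hydraulic press: 94.4 − 20·log₁₀(9.9/2.0) = 94.4 − 13.89 = 80.51 dB(A).
Σ 10^(L/10) = 1.586e+08 → L_total = 10·log₁₀(1.586e+08) = 82.00 dB(A).

82.0 dB(A)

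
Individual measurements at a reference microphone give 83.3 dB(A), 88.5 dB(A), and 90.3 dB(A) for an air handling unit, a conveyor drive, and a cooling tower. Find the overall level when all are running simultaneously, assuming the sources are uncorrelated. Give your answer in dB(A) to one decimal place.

Incoherent sources combine by intensity addition: L_total = 10·log₁₀(Σ 10^(L_i/10)).
Σ 10^(L/10) = 10^(83.3/10) + 10^(88.5/10) + 10^(90.3/10) = 1.993e+09.
L_total = 10·log₁₀(1.993e+09) = 93.00 dB(A).

93.0 dB(A)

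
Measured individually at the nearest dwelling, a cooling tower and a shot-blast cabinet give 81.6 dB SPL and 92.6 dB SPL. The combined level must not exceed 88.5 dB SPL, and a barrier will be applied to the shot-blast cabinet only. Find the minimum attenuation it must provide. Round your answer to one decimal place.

The untreated sources together contribute 10^(81.6/10) = 1.445e+08, i.e. 81.60 dB SPL.
The limit corresponds to 10^(88.5/10) = 7.079e+08; subtracting the fixed part leaves 5.634e+08 for the shot-blast cabinet, i.e. 87.51 dB SPL.
Required insertion loss = 92.6 − 87.51 = 5.09 dB.

5.1 dB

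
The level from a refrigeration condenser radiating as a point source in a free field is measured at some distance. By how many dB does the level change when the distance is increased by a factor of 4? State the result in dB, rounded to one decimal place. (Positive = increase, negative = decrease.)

With spherical spreading the level changes by −20·log₁₀(r₂/r₁).
ΔL = −20·log₁₀(4) = -12.04 dB.

-12.0 dB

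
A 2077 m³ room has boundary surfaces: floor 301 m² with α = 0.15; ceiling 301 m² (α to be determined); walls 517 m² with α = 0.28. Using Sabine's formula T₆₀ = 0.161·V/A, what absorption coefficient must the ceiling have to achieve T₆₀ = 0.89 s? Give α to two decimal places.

A = 0.161·V/T₆₀ = 0.161·2077/0.89 = 375.73 m² sabins.
Absorption from the other surfaces = 301·0.15 + 517·0.28 = 189.91 m², so the ceiling must supply 185.82 m² over 301 m².
α = 185.82/301 = 0.617.

0.62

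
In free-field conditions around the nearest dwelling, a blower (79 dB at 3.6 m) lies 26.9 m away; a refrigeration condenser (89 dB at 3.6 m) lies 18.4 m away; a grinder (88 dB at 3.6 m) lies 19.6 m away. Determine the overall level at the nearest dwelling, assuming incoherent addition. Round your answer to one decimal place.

77.3 dB

Apply inverse-square spreading to bring every level to the receiver, then sum 10^(L/10).
blower: 79 − 20·log₁₀(26.9/3.6) = 79 − 17.47 = 61.53 dB.
refrigeration condenser: 89 − 20·log₁₀(18.4/3.6) = 89 − 14.17 = 74.83 dB.
grinder: 88 − 20·log₁₀(19.6/3.6) = 88 − 14.72 = 73.28 dB.
Σ 10^(L/10) = 5.312e+07 → L_total = 10·log₁₀(5.312e+07) = 77.25 dB.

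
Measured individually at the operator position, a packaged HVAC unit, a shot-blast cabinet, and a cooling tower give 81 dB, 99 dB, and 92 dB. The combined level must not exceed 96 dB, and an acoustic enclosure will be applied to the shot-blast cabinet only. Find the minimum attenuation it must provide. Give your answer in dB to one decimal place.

The untreated sources together contribute 10^(81/10) + 10^(92/10) = 1.711e+09, i.e. 92.33 dB.
The limit corresponds to 10^(96/10) = 3.981e+09; subtracting the fixed part leaves 2.270e+09 for the shot-blast cabinet, i.e. 93.56 dB.
So the shot-blast cabinet must be reduced from 99 to 93.56 dB: IL = 5.44 dB.

5.4 dB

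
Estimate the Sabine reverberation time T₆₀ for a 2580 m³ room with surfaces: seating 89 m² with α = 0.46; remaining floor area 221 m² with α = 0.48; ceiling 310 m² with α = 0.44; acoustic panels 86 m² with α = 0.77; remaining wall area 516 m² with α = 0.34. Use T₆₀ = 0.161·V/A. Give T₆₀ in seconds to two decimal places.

Summing Sᵢαᵢ: 89·0.46 + 221·0.48 + 310·0.44 + 86·0.77 + 516·0.34 = 525.08 m².
T₆₀ = 0.161 × 2580 / 525.08 = 0.791 s.

0.79 s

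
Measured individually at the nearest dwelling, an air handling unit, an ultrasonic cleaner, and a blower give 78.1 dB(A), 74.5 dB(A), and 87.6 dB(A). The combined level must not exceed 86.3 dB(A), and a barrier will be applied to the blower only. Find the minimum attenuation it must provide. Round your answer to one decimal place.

The untreated sources together contribute 10^(78.1/10) + 10^(74.5/10) = 9.275e+07, i.e. 79.67 dB(A).
To meet 86.3 dB(A) overall, the treated blower may contribute at most 10^(86.3/10) − 9.275e+07 = 3.338e+08, i.e. 85.24 dB(A).
So the blower must be reduced from 87.6 to 85.24 dB(A): IL = 2.36 dB.

2.4 dB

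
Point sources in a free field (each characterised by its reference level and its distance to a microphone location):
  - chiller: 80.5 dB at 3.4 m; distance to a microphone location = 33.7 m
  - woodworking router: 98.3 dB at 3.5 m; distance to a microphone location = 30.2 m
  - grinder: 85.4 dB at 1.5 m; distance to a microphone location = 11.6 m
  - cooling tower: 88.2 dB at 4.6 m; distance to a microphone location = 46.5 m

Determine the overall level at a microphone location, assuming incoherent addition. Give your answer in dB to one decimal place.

80.2 dB

Propagate each source to the receiver with L = L_ref − 20·log₁₀(r/r_ref), then add intensities.
chiller: 80.5 − 20·log₁₀(33.7/3.4) = 80.5 − 19.92 = 60.58 dB.
woodworking router: 98.3 − 20·log₁₀(30.2/3.5) = 98.3 − 18.72 = 79.58 dB.
grinder: 85.4 − 20·log₁₀(11.6/1.5) = 85.4 − 17.77 = 67.63 dB.
cooling tower: 88.2 − 20·log₁₀(46.5/4.6) = 88.2 − 20.09 = 68.11 dB.
Σ 10^(L/10) = 1.042e+08 → L_total = 10·log₁₀(1.042e+08) = 80.18 dB.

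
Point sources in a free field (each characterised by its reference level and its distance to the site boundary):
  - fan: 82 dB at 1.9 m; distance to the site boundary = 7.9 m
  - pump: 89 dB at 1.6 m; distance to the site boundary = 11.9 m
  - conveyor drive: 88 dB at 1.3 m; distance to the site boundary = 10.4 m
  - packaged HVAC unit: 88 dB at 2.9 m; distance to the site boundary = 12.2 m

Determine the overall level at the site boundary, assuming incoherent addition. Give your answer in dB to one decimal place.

Propagate each source to the receiver with L = L_ref − 20·log₁₀(r/r_ref), then add intensities.
fan: 82 − 20·log₁₀(7.9/1.9) = 82 − 12.38 = 69.62 dB.
pump: 89 − 20·log₁₀(11.9/1.6) = 89 − 17.43 = 71.57 dB.
conveyor drive: 88 − 20·log₁₀(10.4/1.3) = 88 − 18.06 = 69.94 dB.
packaged HVAC unit: 88 − 20·log₁₀(12.2/2.9) = 88 − 12.48 = 75.52 dB.
Σ 10^(L/10) = 6.904e+07 → L_total = 10·log₁₀(6.904e+07) = 78.39 dB.

78.4 dB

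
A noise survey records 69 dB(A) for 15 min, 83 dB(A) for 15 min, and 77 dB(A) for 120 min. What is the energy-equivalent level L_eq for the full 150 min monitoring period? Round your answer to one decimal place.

L_eq = 10·log₁₀[(1/T)·Σ tᵢ·10^(Lᵢ/10)] with T = 150 min.
Σ tᵢ·10^(Lᵢ/10) = 15·10^(69/10) + 15·10^(83/10) + 120·10^(77/10) = 9.126e+09.
L_eq = 10·log₁₀(9.126e+09/150) = 77.84 dB(A).

77.8 dB(A)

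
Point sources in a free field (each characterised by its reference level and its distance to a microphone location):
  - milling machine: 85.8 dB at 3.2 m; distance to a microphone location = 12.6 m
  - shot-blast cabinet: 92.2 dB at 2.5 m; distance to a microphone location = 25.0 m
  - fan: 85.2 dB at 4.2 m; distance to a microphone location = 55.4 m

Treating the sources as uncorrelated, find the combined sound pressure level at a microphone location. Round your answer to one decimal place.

Propagate each source to the receiver with L = L_ref − 20·log₁₀(r/r_ref), then add intensities.
milling machine: 85.8 − 20·log₁₀(12.6/3.2) = 85.8 − 11.90 = 73.90 dB.
shot-blast cabinet: 92.2 − 20·log₁₀(25.0/2.5) = 92.2 − 20.00 = 72.20 dB.
fan: 85.2 − 20·log₁₀(55.4/4.2) = 85.2 − 22.41 = 62.79 dB.
Σ 10^(L/10) = 4.302e+07 → L_total = 10·log₁₀(4.302e+07) = 76.34 dB.

76.3 dB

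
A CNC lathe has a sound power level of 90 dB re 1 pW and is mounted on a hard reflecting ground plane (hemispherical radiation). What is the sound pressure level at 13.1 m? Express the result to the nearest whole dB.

The power spreads over a hemisphere of area 2π·r², so L_p = L_w − 10·log₁₀(2π·r²).
2π·r² = 1078 m², 10·log₁₀ of that is 30.327 dB.
L_p = 90 − 30.327 = 59.67 dB.

60 dB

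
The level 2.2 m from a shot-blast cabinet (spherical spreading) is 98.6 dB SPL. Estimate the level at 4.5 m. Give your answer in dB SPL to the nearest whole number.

Spherical spreading from a point source gives a 20·log₁₀(r₂/r₁) drop.
L₂ = 98.6 − 20·log₁₀(4.5/2.2) = 98.6 − 6.216 = 92.38 dB SPL.

92 dB SPL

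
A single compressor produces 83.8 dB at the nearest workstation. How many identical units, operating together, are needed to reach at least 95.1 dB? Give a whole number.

Need L₁ + 10·log₁₀ N ≥ 95.1, i.e. log₁₀ N ≥ 1.13.
N ≥ 10^(11.3/10) = 13.490, so N = 14.

14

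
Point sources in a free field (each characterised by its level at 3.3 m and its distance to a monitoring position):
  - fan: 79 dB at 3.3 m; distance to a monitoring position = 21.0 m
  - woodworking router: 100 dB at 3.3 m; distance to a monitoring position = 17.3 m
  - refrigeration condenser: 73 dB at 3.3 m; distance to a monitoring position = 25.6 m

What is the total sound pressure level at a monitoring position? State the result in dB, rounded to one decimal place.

Propagate each source to the receiver with L = L_ref − 20·log₁₀(r/r_ref), then add intensities.
fan: 79 − 20·log₁₀(21.0/3.3) = 79 − 16.07 = 62.93 dB.
woodworking router: 100 − 20·log₁₀(17.3/3.3) = 100 − 14.39 = 85.61 dB.
refrigeration condenser: 73 − 20·log₁₀(25.6/3.3) = 73 − 17.79 = 55.21 dB.
Σ 10^(L/10) = 3.662e+08 → L_total = 10·log₁₀(3.662e+08) = 85.64 dB.

85.6 dB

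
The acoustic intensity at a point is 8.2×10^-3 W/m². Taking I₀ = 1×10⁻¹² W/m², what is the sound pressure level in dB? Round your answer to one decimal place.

99.1 dB

L = 10·log₁₀(I/I₀) = 10·log₁₀(8.2×10^-3/10⁻¹²) = 10·log₁₀(8.2×10^9).
L = 10·(0.9138 + 9) = 99.14 dB.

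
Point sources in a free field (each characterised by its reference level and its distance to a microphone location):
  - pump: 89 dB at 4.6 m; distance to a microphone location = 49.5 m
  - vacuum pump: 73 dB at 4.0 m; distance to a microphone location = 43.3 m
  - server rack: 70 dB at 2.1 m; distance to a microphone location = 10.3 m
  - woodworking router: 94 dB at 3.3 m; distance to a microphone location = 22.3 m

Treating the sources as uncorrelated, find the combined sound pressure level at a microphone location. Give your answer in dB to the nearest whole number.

Apply inverse-square spreading to bring every level to the receiver, then sum 10^(L/10).
pump: 89 − 20·log₁₀(49.5/4.6) = 89 − 20.64 = 68.36 dB.
vacuum pump: 73 − 20·log₁₀(43.3/4.0) = 73 − 20.69 = 52.31 dB.
server rack: 70 − 20·log₁₀(10.3/2.1) = 70 − 13.81 = 56.19 dB.
woodworking router: 94 − 20·log₁₀(22.3/3.3) = 94 − 16.60 = 77.40 dB.
Σ 10^(L/10) = 6.245e+07 → L_total = 10·log₁₀(6.245e+07) = 77.96 dB.

78 dB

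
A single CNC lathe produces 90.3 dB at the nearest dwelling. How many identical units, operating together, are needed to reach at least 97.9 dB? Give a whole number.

6

The shortfall is 97.9 − 90.3 = 7.6 dB, and N units add 10·log₁₀ N, so need 10·log₁₀ N ≥ 7.6.
N ≥ 10^(7.6/10) = 5.754, so N = 6.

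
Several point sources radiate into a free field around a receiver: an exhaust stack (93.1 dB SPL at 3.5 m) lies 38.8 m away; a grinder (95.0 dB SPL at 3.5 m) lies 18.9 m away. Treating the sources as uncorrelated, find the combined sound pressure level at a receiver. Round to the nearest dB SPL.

Apply inverse-square spreading to bring every level to the receiver, then sum 10^(L/10).
exhaust stack: 93.1 − 20·log₁₀(38.8/3.5) = 93.1 − 20.90 = 72.20 dB SPL.
grinder: 95.0 − 20·log₁₀(18.9/3.5) = 95.0 − 14.65 = 80.35 dB SPL.
Σ 10^(L/10) = 1.251e+08 → L_total = 10·log₁₀(1.251e+08) = 80.97 dB SPL.

81 dB SPL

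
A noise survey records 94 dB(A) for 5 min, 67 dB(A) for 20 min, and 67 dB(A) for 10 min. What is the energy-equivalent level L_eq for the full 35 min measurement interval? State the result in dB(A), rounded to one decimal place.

Weight each interval's intensity by its duration and average over T = 35 min:
Σ tᵢ·10^(Lᵢ/10) = 5·10^(94/10) + 20·10^(67/10) + 10·10^(67/10) = 1.271e+10.
L_eq = 10·log₁₀(1.271e+10/35) = 85.60 dB(A).

85.6 dB(A)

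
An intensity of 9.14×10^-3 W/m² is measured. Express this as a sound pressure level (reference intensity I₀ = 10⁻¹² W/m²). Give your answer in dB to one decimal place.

L = 10·log₁₀(I/I₀) = 10·log₁₀(9.14×10^-3/10⁻¹²) = 10·log₁₀(9.14×10^9).
L = 10·(0.9609 + 9) = 99.61 dB.

99.6 dB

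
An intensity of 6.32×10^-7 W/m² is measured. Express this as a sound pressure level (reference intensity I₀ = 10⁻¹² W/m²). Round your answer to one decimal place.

58.0 dB

I/I₀ = 6.32×10^-7/10⁻¹² = 6.32×10^5, and L = 10·log₁₀(I/I₀).
L = 10·(0.8007 + 5) = 58.01 dB.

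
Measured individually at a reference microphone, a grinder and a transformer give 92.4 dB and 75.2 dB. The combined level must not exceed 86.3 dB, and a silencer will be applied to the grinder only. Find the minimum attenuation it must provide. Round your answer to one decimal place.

The untreated sources together contribute 10^(75.2/10) = 3.311e+07, i.e. 75.20 dB.
To meet 86.3 dB overall, the treated grinder may contribute at most 10^(86.3/10) − 3.311e+07 = 3.935e+08, i.e. 85.95 dB.
Required insertion loss = 92.4 − 85.95 = 6.45 dB.

6.5 dB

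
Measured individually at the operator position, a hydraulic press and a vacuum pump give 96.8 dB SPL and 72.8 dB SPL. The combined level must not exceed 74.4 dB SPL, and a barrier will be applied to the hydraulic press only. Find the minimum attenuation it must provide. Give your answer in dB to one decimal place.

27.5 dB

Everything except the hydraulic press sums to 10^(72.8/10) = 1.905e+07 in linear terms, 72.80 dB SPL.
To meet 74.4 dB SPL overall, the treated hydraulic press may contribute at most 10^(74.4/10) − 1.905e+07 = 8.488e+06, i.e. 69.29 dB SPL.
So the hydraulic press must be reduced from 96.8 to 69.29 dB SPL: IL = 27.51 dB.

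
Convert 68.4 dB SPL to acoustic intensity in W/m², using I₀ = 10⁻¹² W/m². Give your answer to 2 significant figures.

6.9e-06 W/m²

L = 10·log₁₀(I/I₀) ⇒ I = I₀·10^(L/10) = 10⁻¹² × 10^6.84.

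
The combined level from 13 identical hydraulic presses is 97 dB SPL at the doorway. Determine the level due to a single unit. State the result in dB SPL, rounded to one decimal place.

85.9 dB SPL

For N identical incoherent sources L_total = L₁ + 10·log₁₀ N, so L₁ = 97 − 10·log₁₀(13) = 97 − 11.139.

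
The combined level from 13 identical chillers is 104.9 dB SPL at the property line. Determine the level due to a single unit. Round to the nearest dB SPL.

Dividing the total intensity by 13 lowers the level by 10·log₁₀ 13 = 11.139 dB: L₁ = 104.9 − 11.139.

94 dB SPL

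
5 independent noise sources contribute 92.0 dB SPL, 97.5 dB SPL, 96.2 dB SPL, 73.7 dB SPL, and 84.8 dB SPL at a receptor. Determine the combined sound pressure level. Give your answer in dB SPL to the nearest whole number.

Incoherent sources combine by intensity addition: L_total = 10·log₁₀(Σ 10^(L_i/10)).
Σ 10^(L/10) = 10^(92.0/10) + 10^(97.5/10) + 10^(96.2/10) + 10^(73.7/10) + 10^(84.8/10) = 1.170e+10.
L_total = 10·log₁₀(1.170e+10) = 100.68 dB SPL.

101 dB SPL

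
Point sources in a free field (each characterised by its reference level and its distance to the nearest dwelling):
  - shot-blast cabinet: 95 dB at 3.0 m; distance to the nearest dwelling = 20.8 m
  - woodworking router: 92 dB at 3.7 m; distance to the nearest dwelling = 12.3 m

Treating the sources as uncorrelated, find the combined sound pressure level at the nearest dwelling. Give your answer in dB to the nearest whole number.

83 dB

Propagate each source to the receiver with L = L_ref − 20·log₁₀(r/r_ref), then add intensities.
shot-blast cabinet: 95 − 20·log₁₀(20.8/3.0) = 95 − 16.82 = 78.18 dB.
woodworking router: 92 − 20·log₁₀(12.3/3.7) = 92 − 10.43 = 81.57 dB.
Σ 10^(L/10) = 2.092e+08 → L_total = 10·log₁₀(2.092e+08) = 83.21 dB.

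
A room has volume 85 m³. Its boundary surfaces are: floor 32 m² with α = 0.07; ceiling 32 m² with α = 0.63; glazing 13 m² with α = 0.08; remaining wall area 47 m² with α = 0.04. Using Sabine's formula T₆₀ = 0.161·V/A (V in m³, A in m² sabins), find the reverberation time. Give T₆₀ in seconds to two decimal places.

0.54 s

A = Σ Sᵢαᵢ = 32·0.07 + 32·0.63 + 13·0.08 + 47·0.04 = 25.32 m².
T₆₀ = 0.161 × 85 / 25.32 = 0.540 s.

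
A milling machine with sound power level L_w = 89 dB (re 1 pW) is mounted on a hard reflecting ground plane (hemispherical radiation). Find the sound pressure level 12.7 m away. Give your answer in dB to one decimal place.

58.9 dB

The power spreads over a hemisphere of area 2π·r², so L_p = L_w − 10·log₁₀(2π·r²).
2π·r² = 1013 m², 10·log₁₀ of that is 30.058 dB.
L_p = 89 − 30.058 = 58.94 dB.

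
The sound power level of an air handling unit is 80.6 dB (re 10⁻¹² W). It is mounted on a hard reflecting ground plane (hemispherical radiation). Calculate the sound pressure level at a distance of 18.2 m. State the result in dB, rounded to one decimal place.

The power spreads over a hemisphere of area 2π·r², so L_p = L_w − 10·log₁₀(2π·r²).
2π·r² = 2081 m², 10·log₁₀ of that is 33.183 dB.
L_p = 80.6 − 33.183 = 47.42 dB.

47.4 dB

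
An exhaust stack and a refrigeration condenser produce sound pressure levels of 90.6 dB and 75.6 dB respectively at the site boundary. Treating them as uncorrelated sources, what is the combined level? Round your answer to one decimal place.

90.7 dB

For uncorrelated sources the intensities add, so convert each level to linear form, sum, and take 10·log₁₀ of the total.
Σ 10^(L/10) = 10^(90.6/10) + 10^(75.6/10) = 1.184e+09.
L_total = 10·log₁₀(1.184e+09) = 90.74 dB.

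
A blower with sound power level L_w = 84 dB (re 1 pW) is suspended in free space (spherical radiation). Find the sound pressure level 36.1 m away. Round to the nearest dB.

42 dB

The power spreads over a sphere of area 4π·r², so L_p = L_w − 10·log₁₀(4π·r²).
4π·r² = 1.638e+04 m², 10·log₁₀ of that is 42.142 dB.
L_p = 84 − 42.142 = 41.86 dB.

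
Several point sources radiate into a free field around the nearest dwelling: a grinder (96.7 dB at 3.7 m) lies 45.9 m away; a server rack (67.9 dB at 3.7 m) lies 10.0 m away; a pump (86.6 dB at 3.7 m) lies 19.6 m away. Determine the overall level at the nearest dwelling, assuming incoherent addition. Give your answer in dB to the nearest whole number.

77 dB

Propagate each source to the receiver with L = L_ref − 20·log₁₀(r/r_ref), then add intensities.
grinder: 96.7 − 20·log₁₀(45.9/3.7) = 96.7 − 21.87 = 74.83 dB.
server rack: 67.9 − 20·log₁₀(10.0/3.7) = 67.9 − 8.64 = 59.26 dB.
pump: 86.6 − 20·log₁₀(19.6/3.7) = 86.6 − 14.48 = 72.12 dB.
Σ 10^(L/10) = 4.753e+07 → L_total = 10·log₁₀(4.753e+07) = 76.77 dB.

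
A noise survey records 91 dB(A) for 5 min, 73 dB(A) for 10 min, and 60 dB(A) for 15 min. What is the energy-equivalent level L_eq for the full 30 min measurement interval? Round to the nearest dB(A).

The energy average is taken in the linear domain: L_eq = 10·log₁₀[(Σ tᵢ·10^(Lᵢ/10))/T], T = 30 min.
Σ tᵢ·10^(Lᵢ/10) = 5·10^(91/10) + 10·10^(73/10) + 15·10^(60/10) = 6.509e+09.
L_eq = 10·log₁₀(6.509e+09/30) = 83.36 dB(A).

83 dB(A)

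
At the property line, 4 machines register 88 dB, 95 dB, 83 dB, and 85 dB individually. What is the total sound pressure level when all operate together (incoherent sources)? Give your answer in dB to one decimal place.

96.3 dB

For uncorrelated sources the intensities add, so convert each level to linear form, sum, and take 10·log₁₀ of the total.
Σ 10^(L/10) = 10^(88/10) + 10^(95/10) + 10^(83/10) + 10^(85/10) = 4.309e+09.
L_total = 10·log₁₀(4.309e+09) = 96.34 dB.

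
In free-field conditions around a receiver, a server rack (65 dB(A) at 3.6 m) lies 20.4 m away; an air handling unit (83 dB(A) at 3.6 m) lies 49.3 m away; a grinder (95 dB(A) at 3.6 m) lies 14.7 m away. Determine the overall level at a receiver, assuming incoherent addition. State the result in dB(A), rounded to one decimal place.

Propagate each source to the receiver with L = L_ref − 20·log₁₀(r/r_ref), then add intensities.
server rack: 65 − 20·log₁₀(20.4/3.6) = 65 − 15.07 = 49.93 dB(A).
air handling unit: 83 − 20·log₁₀(49.3/3.6) = 83 − 22.73 = 60.27 dB(A).
grinder: 95 − 20·log₁₀(14.7/3.6) = 95 − 12.22 = 82.78 dB(A).
Σ 10^(L/10) = 1.908e+08 → L_total = 10·log₁₀(1.908e+08) = 82.81 dB(A).

82.8 dB(A)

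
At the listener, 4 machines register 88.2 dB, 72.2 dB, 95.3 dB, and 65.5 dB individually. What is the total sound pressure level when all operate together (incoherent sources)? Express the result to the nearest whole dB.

Incoherent sources combine by intensity addition: L_total = 10·log₁₀(Σ 10^(L_i/10)).
Σ 10^(L/10) = 10^(88.2/10) + 10^(72.2/10) + 10^(95.3/10) + 10^(65.5/10) = 4.069e+09.
L_total = 10·log₁₀(4.069e+09) = 96.10 dB.

96 dB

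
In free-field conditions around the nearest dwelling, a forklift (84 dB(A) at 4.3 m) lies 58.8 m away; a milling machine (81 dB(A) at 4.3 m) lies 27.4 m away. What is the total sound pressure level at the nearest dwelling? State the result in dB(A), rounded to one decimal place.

66.5 dB(A)

Propagate each source to the receiver with L = L_ref − 20·log₁₀(r/r_ref), then add intensities.
forklift: 84 − 20·log₁₀(58.8/4.3) = 84 − 22.72 = 61.28 dB(A).
milling machine: 81 − 20·log₁₀(27.4/4.3) = 81 − 16.09 = 64.91 dB(A).
Σ 10^(L/10) = 4.444e+06 → L_total = 10·log₁₀(4.444e+06) = 66.48 dB(A).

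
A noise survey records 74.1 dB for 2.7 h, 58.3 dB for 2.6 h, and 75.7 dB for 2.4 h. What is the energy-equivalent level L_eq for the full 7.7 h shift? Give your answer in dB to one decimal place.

73.2 dB

L_eq = 10·log₁₀[(1/T)·Σ tᵢ·10^(Lᵢ/10)] with T = 7.7 h.
Σ tᵢ·10^(Lᵢ/10) = 2.7·10^(74.1/10) + 2.6·10^(58.3/10) + 2.4·10^(75.7/10) = 1.603e+08.
L_eq = 10·log₁₀(1.603e+08/7.7) = 73.19 dB.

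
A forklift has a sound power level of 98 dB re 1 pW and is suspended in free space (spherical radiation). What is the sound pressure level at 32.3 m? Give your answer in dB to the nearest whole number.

The power spreads over a sphere of area 4π·r², so L_p = L_w − 10·log₁₀(4π·r²).
4π·r² = 1.311e+04 m², 10·log₁₀ of that is 41.176 dB.
L_p = 98 − 41.176 = 56.82 dB.

57 dB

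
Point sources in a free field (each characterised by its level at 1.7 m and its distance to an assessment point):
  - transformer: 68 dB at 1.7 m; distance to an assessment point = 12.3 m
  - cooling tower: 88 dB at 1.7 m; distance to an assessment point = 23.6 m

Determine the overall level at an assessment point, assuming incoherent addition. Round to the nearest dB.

First find each source's level at the receiver (point-source: −20·log₁₀(r/r_ref)), then combine on an intensity basis.
transformer: 68 − 20·log₁₀(12.3/1.7) = 68 − 17.19 = 50.81 dB.
cooling tower: 88 − 20·log₁₀(23.6/1.7) = 88 − 22.85 = 65.15 dB.
Σ 10^(L/10) = 3.394e+06 → L_total = 10·log₁₀(3.394e+06) = 65.31 dB.

65 dB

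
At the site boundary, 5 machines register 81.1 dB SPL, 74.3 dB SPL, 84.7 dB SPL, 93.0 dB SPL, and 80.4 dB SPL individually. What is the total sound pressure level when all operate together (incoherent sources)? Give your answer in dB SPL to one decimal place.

Incoherent sources combine by intensity addition: L_total = 10·log₁₀(Σ 10^(L_i/10)).
Σ 10^(L/10) = 10^(81.1/10) + 10^(74.3/10) + 10^(84.7/10) + 10^(93.0/10) + 10^(80.4/10) = 2.556e+09.
L_total = 10·log₁₀(2.556e+09) = 94.08 dB SPL.

94.1 dB SPL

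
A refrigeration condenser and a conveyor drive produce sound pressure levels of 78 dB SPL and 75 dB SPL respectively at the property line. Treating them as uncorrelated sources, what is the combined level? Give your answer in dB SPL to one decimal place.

Incoherent sources combine by intensity addition: L_total = 10·log₁₀(Σ 10^(L_i/10)).
Σ 10^(L/10) = 10^(78/10) + 10^(75/10) = 9.472e+07.
L_total = 10·log₁₀(9.472e+07) = 79.76 dB SPL.

79.8 dB SPL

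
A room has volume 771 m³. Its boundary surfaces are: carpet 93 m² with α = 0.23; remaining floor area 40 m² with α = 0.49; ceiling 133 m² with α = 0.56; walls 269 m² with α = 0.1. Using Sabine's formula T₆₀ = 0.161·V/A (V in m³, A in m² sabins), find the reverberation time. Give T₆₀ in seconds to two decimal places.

A = Σ Sᵢαᵢ = 93·0.23 + 40·0.49 + 133·0.56 + 269·0.1 = 142.37 m².
T₆₀ = 0.161·V/A = 0.161·771/142.37 = 0.872 s.

0.87 s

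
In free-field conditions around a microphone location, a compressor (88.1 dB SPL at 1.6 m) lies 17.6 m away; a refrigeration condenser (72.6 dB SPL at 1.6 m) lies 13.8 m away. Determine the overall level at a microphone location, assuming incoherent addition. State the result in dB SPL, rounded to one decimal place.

67.5 dB SPL

Apply inverse-square spreading to bring every level to the receiver, then sum 10^(L/10).
compressor: 88.1 − 20·log₁₀(17.6/1.6) = 88.1 − 20.83 = 67.27 dB SPL.
refrigeration condenser: 72.6 − 20·log₁₀(13.8/1.6) = 72.6 − 18.72 = 53.88 dB SPL.
Σ 10^(L/10) = 5.581e+06 → L_total = 10·log₁₀(5.581e+06) = 67.47 dB SPL.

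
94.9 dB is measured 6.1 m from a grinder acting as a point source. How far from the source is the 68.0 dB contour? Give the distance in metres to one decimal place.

135.0 m

The 26.9 dB drop corresponds to a distance ratio of 10^(26.9/20) for a point source.
r₂ = 6.1·10^((94.9−68.0)/20) = 6.1·10^(26.9/20) = 135.00 m.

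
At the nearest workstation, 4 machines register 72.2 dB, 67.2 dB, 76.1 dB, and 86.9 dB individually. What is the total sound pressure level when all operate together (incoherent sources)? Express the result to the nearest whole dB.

87 dB

Incoherent sources combine by intensity addition: L_total = 10·log₁₀(Σ 10^(L_i/10)).
Σ 10^(L/10) = 10^(72.2/10) + 10^(67.2/10) + 10^(76.1/10) + 10^(86.9/10) = 5.524e+08.
L_total = 10·log₁₀(5.524e+08) = 87.42 dB.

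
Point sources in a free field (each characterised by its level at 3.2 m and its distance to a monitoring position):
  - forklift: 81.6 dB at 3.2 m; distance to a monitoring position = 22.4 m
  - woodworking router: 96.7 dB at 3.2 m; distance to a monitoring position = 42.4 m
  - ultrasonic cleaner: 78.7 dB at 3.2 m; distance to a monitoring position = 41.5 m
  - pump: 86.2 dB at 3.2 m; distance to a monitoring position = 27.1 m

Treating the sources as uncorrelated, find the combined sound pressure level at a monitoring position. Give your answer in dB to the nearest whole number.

Propagate each source to the receiver with L = L_ref − 20·log₁₀(r/r_ref), then add intensities.
forklift: 81.6 − 20·log₁₀(22.4/3.2) = 81.6 − 16.90 = 64.70 dB.
woodworking router: 96.7 − 20·log₁₀(42.4/3.2) = 96.7 − 22.44 = 74.26 dB.
ultrasonic cleaner: 78.7 − 20·log₁₀(41.5/3.2) = 78.7 − 22.26 = 56.44 dB.
pump: 86.2 − 20·log₁₀(27.1/3.2) = 86.2 − 18.56 = 67.64 dB.
Σ 10^(L/10) = 3.585e+07 → L_total = 10·log₁₀(3.585e+07) = 75.54 dB.

76 dB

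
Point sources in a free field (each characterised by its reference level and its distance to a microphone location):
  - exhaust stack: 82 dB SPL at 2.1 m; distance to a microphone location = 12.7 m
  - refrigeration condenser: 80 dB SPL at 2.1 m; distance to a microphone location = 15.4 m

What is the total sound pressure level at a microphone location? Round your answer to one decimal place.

67.9 dB SPL

Apply inverse-square spreading to bring every level to the receiver, then sum 10^(L/10).
exhaust stack: 82 − 20·log₁₀(12.7/2.1) = 82 − 15.63 = 66.37 dB SPL.
refrigeration condenser: 80 − 20·log₁₀(15.4/2.1) = 80 − 17.31 = 62.69 dB SPL.
Σ 10^(L/10) = 6.193e+06 → L_total = 10·log₁₀(6.193e+06) = 67.92 dB SPL.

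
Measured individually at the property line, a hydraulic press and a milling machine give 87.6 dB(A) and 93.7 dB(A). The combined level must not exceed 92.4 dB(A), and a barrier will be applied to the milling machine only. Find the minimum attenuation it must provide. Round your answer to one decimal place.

3.0 dB

Everything except the milling machine sums to 10^(87.6/10) = 5.754e+08 in linear terms, 87.60 dB(A).
To meet 92.4 dB(A) overall, the treated milling machine may contribute at most 10^(92.4/10) − 5.754e+08 = 1.162e+09, i.e. 90.65 dB(A).
Required insertion loss = 93.7 − 90.65 = 3.05 dB.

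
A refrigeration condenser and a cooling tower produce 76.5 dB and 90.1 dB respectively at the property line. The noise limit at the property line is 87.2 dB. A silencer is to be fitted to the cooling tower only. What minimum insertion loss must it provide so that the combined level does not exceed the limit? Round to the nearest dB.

3 dB

Everything except the cooling tower sums to 10^(76.5/10) = 4.467e+07 in linear terms, 76.50 dB.
To meet 87.2 dB overall, the treated cooling tower may contribute at most 10^(87.2/10) − 4.467e+07 = 4.801e+08, i.e. 86.81 dB.
So the cooling tower must be reduced from 90.1 to 86.81 dB: IL = 3.29 dB.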